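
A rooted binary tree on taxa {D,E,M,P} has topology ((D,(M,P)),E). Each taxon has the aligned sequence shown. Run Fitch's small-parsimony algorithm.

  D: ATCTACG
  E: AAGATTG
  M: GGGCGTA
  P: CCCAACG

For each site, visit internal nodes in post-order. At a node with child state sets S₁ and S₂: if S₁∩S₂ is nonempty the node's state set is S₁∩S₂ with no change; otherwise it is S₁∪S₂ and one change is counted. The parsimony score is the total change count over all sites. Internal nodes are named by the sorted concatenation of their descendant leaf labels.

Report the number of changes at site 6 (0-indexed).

site 0, node MP: M={G} ∪ P={C} → {C,G} (+1)
site 0, node DMP: D={A} ∪ MP={C,G} → {A,C,G} (+1)
site 0, node DEMP: DMP={A,C,G} ∩ E={A} → {A} (+0)
site 1, node MP: M={G} ∪ P={C} → {C,G} (+1)
site 1, node DMP: D={T} ∪ MP={C,G} → {C,G,T} (+1)
site 1, node DEMP: DMP={C,G,T} ∪ E={A} → {A,C,G,T} (+1)
site 2, node MP: M={G} ∪ P={C} → {C,G} (+1)
site 2, node DMP: D={C} ∩ MP={C,G} → {C} (+0)
site 2, node DEMP: DMP={C} ∪ E={G} → {C,G} (+1)
site 3, node MP: M={C} ∪ P={A} → {A,C} (+1)
site 3, node DMP: D={T} ∪ MP={A,C} → {A,C,T} (+1)
site 3, node DEMP: DMP={A,C,T} ∩ E={A} → {A} (+0)
site 4, node MP: M={G} ∪ P={A} → {A,G} (+1)
site 4, node DMP: D={A} ∩ MP={A,G} → {A} (+0)
site 4, node DEMP: DMP={A} ∪ E={T} → {A,T} (+1)
site 5, node MP: M={T} ∪ P={C} → {C,T} (+1)
site 5, node DMP: D={C} ∩ MP={C,T} → {C} (+0)
site 5, node DEMP: DMP={C} ∪ E={T} → {C,T} (+1)
site 6, node MP: M={A} ∪ P={G} → {A,G} (+1)
site 6, node DMP: D={G} ∩ MP={A,G} → {G} (+0)
site 6, node DEMP: DMP={G} ∩ E={G} → {G} (+0)
per-site changes: [2, 3, 2, 2, 2, 2, 1]; total = 14

1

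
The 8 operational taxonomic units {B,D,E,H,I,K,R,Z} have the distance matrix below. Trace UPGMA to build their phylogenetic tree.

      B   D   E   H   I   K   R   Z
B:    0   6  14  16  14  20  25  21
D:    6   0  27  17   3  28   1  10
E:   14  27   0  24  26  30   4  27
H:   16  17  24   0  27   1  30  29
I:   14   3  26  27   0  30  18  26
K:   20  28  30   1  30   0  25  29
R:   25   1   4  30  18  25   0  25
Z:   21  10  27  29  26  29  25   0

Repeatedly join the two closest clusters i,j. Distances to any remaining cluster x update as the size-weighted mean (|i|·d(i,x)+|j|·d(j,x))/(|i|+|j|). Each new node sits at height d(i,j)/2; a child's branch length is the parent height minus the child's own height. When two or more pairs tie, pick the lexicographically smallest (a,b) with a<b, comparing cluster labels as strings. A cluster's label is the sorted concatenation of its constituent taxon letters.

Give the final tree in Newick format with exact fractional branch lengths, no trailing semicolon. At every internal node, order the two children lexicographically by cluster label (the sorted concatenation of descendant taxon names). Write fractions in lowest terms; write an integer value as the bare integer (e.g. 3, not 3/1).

((((B:7,E:7):3/2,((D:1/2,R:1/2):19/4,I:21/4):13/4):12/5,Z:109/10):217/120,(H:1/2,K:1/2):293/24)

step 1: merge (D,R) at d=1; branch lengths D→1/2, R→1/2; new cluster DR
  updated: d(B,DR)=31/2, d(DR,E)=31/2, d(DR,H)=47/2, d(DR,I)=21/2, d(DR,K)=53/2, d(DR,Z)=35/2
step 2: merge (H,K) at d=1; branch lengths H→1/2, K→1/2; new cluster HK
  updated: d(B,HK)=18, d(DR,HK)=25, d(E,HK)=27, d(HK,I)=57/2, d(HK,Z)=29
step 3: merge (DR,I) at d=21/2; branch lengths DR→19/4, I→21/4; new cluster DIR
  updated: d(B,DIR)=15, d(DIR,E)=19, d(DIR,HK)=157/6, d(DIR,Z)=61/3
step 4: merge (B,E) at d=14; branch lengths B→7, E→7; new cluster BE
  updated: d(BE,DIR)=17, d(BE,HK)=45/2, d(BE,Z)=24
step 5: merge (BE,DIR) at d=17; branch lengths BE→3/2, DIR→13/4; new cluster BDEIR
  updated: d(BDEIR,HK)=247/10, d(BDEIR,Z)=109/5
step 6: merge (BDEIR,Z) at d=109/5; branch lengths BDEIR→12/5, Z→109/10; new cluster BDEIRZ
  updated: d(BDEIRZ,HK)=305/12
step 7: merge (BDEIRZ,HK) at d=305/12; branch lengths BDEIRZ→217/120, HK→293/24; new cluster BDEHIKRZ
final tree: ((((B:7,E:7):3/2,((D:1/2,R:1/2):19/4,I:21/4):13/4):12/5,Z:109/10):217/120,(H:1/2,K:1/2):293/24)
total length: 871/15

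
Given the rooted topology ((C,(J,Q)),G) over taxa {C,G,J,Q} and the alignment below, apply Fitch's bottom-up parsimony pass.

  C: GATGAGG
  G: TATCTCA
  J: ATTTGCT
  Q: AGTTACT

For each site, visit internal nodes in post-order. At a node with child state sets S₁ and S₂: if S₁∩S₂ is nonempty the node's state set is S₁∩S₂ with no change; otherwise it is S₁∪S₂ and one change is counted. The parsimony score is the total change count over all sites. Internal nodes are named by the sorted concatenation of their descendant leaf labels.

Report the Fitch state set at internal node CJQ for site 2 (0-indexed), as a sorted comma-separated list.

site 0, node JQ: J={A} ∩ Q={A} → {A} (+0)
site 0, node CJQ: C={G} ∪ JQ={A} → {A,G} (+1)
site 0, node CGJQ: CJQ={A,G} ∪ G={T} → {A,G,T} (+1)
site 1, node JQ: J={T} ∪ Q={G} → {G,T} (+1)
site 1, node CJQ: C={A} ∪ JQ={G,T} → {A,G,T} (+1)
site 1, node CGJQ: CJQ={A,G,T} ∩ G={A} → {A} (+0)
site 2, node JQ: J={T} ∩ Q={T} → {T} (+0)
site 2, node CJQ: C={T} ∩ JQ={T} → {T} (+0)
site 2, node CGJQ: CJQ={T} ∩ G={T} → {T} (+0)
site 3, node JQ: J={T} ∩ Q={T} → {T} (+0)
site 3, node CJQ: C={G} ∪ JQ={T} → {G,T} (+1)
site 3, node CGJQ: CJQ={G,T} ∪ G={C} → {C,G,T} (+1)
site 4, node JQ: J={G} ∪ Q={A} → {A,G} (+1)
site 4, node CJQ: C={A} ∩ JQ={A,G} → {A} (+0)
site 4, node CGJQ: CJQ={A} ∪ G={T} → {A,T} (+1)
site 5, node JQ: J={C} ∩ Q={C} → {C} (+0)
site 5, node CJQ: C={G} ∪ JQ={C} → {C,G} (+1)
site 5, node CGJQ: CJQ={C,G} ∩ G={C} → {C} (+0)
site 6, node JQ: J={T} ∩ Q={T} → {T} (+0)
site 6, node CJQ: C={G} ∪ JQ={T} → {G,T} (+1)
site 6, node CGJQ: CJQ={G,T} ∪ G={A} → {A,G,T} (+1)
per-site changes: [2, 2, 0, 2, 2, 1, 2]; total = 11

T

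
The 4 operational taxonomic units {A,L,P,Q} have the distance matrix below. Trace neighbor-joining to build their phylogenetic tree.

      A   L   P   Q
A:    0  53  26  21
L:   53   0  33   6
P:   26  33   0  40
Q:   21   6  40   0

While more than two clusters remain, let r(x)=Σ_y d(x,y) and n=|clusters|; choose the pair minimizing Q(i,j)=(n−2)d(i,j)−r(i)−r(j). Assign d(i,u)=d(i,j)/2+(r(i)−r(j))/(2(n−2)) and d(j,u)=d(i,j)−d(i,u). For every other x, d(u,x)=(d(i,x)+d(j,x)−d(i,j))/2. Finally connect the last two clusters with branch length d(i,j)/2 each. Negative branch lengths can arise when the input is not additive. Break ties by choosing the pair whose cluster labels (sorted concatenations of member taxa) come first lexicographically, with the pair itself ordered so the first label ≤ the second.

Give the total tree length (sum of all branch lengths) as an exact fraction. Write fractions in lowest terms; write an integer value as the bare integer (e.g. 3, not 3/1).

211/4

step 1: merge (A,P) at d=26, Q=-147; branch lengths A→53/4, P→51/4; new cluster AP
  updated: d(AP,L)=30, d(AP,Q)=35/2
step 2: merge (AP,L) at d=30, Q=-107/2; branch lengths AP→83/4, L→37/4; new cluster ALP
  updated: d(ALP,Q)=-13/4
step 3: merge (ALP,Q) at d=-13/4; branch lengths ALP→-13/8, Q→-13/8; new cluster ALPQ
final tree: (((A:53/4,P:51/4):83/4,L:37/4):-13/8,Q:-13/8)
total length: 211/4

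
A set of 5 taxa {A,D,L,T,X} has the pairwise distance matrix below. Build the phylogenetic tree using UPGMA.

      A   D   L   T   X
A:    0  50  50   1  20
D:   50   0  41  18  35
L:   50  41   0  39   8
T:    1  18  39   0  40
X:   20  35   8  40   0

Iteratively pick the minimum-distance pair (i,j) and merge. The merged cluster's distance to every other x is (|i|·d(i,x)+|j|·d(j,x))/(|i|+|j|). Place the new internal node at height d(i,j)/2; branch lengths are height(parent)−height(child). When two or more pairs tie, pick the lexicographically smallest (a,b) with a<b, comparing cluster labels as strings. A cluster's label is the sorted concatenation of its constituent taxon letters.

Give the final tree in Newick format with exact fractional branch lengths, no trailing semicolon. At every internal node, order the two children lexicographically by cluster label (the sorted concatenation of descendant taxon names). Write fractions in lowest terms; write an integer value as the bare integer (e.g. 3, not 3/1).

iteration 1: select A,T (d=1); attach at lengths (1/2, 1/2); label the merged cluster AT
  updated: d(AT,D)=34, d(AT,L)=89/2, d(AT,X)=30
iteration 2: select L,X (d=8); attach at lengths (4, 4); label the merged cluster LX
  updated: d(AT,LX)=149/4, d(D,LX)=38
iteration 3: select AT,D (d=34); attach at lengths (33/2, 17); label the merged cluster ADT
  updated: d(ADT,LX)=75/2
iteration 4: select ADT,LX (d=75/2); attach at lengths (7/4, 59/4); label the merged cluster ADLTX
final tree: (((A:1/2,T:1/2):33/2,D:17):7/4,(L:4,X:4):59/4)
total length: 59

(((A:1/2,T:1/2):33/2,D:17):7/4,(L:4,X:4):59/4)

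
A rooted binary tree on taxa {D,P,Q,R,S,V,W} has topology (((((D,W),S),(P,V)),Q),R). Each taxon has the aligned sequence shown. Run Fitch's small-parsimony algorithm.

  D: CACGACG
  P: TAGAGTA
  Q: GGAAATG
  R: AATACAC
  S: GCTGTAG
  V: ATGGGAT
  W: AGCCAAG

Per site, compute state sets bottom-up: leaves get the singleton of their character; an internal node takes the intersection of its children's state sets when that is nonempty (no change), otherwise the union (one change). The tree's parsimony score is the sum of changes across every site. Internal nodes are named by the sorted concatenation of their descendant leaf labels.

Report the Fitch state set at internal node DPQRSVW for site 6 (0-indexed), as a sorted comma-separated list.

[col 0] DW: children D:{C}, W:{A} ∪→ {A,C}; cost 1
[col 0] DSW: children DW:{A,C}, S:{G} ∪→ {A,C,G}; cost 1
[col 0] PV: children P:{T}, V:{A} ∪→ {A,T}; cost 1
[col 0] DPSVW: children DSW:{A,C,G}, PV:{A,T} ∩→ {A}; cost 0
[col 0] DPQSVW: children DPSVW:{A}, Q:{G} ∪→ {A,G}; cost 1
[col 0] DPQRSVW: children DPQSVW:{A,G}, R:{A} ∩→ {A}; cost 0
[col 1] DW: children D:{A}, W:{G} ∪→ {A,G}; cost 1
[col 1] DSW: children DW:{A,G}, S:{C} ∪→ {A,C,G}; cost 1
[col 1] PV: children P:{A}, V:{T} ∪→ {A,T}; cost 1
[col 1] DPSVW: children DSW:{A,C,G}, PV:{A,T} ∩→ {A}; cost 0
[col 1] DPQSVW: children DPSVW:{A}, Q:{G} ∪→ {A,G}; cost 1
[col 1] DPQRSVW: children DPQSVW:{A,G}, R:{A} ∩→ {A}; cost 0
[col 2] DW: children D:{C}, W:{C} ∩→ {C}; cost 0
[col 2] DSW: children DW:{C}, S:{T} ∪→ {C,T}; cost 1
[col 2] PV: children P:{G}, V:{G} ∩→ {G}; cost 0
[col 2] DPSVW: children DSW:{C,T}, PV:{G} ∪→ {C,G,T}; cost 1
[col 2] DPQSVW: children DPSVW:{C,G,T}, Q:{A} ∪→ {A,C,G,T}; cost 1
[col 2] DPQRSVW: children DPQSVW:{A,C,G,T}, R:{T} ∩→ {T}; cost 0
[col 3] DW: children D:{G}, W:{C} ∪→ {C,G}; cost 1
[col 3] DSW: children DW:{C,G}, S:{G} ∩→ {G}; cost 0
[col 3] PV: children P:{A}, V:{G} ∪→ {A,G}; cost 1
[col 3] DPSVW: children DSW:{G}, PV:{A,G} ∩→ {G}; cost 0
[col 3] DPQSVW: children DPSVW:{G}, Q:{A} ∪→ {A,G}; cost 1
[col 3] DPQRSVW: children DPQSVW:{A,G}, R:{A} ∩→ {A}; cost 0
[col 4] DW: children D:{A}, W:{A} ∩→ {A}; cost 0
[col 4] DSW: children DW:{A}, S:{T} ∪→ {A,T}; cost 1
[col 4] PV: children P:{G}, V:{G} ∩→ {G}; cost 0
[col 4] DPSVW: children DSW:{A,T}, PV:{G} ∪→ {A,G,T}; cost 1
[col 4] DPQSVW: children DPSVW:{A,G,T}, Q:{A} ∩→ {A}; cost 0
[col 4] DPQRSVW: children DPQSVW:{A}, R:{C} ∪→ {A,C}; cost 1
[col 5] DW: children D:{C}, W:{A} ∪→ {A,C}; cost 1
[col 5] DSW: children DW:{A,C}, S:{A} ∩→ {A}; cost 0
[col 5] PV: children P:{T}, V:{A} ∪→ {A,T}; cost 1
[col 5] DPSVW: children DSW:{A}, PV:{A,T} ∩→ {A}; cost 0
[col 5] DPQSVW: children DPSVW:{A}, Q:{T} ∪→ {A,T}; cost 1
[col 5] DPQRSVW: children DPQSVW:{A,T}, R:{A} ∩→ {A}; cost 0
[col 6] DW: children D:{G}, W:{G} ∩→ {G}; cost 0
[col 6] DSW: children DW:{G}, S:{G} ∩→ {G}; cost 0
[col 6] PV: children P:{A}, V:{T} ∪→ {A,T}; cost 1
[col 6] DPSVW: children DSW:{G}, PV:{A,T} ∪→ {A,G,T}; cost 1
[col 6] DPQSVW: children DPSVW:{A,G,T}, Q:{G} ∩→ {G}; cost 0
[col 6] DPQRSVW: children DPQSVW:{G}, R:{C} ∪→ {C,G}; cost 1
per-site changes: [4, 4, 3, 3, 3, 3, 3]; total = 23

C,G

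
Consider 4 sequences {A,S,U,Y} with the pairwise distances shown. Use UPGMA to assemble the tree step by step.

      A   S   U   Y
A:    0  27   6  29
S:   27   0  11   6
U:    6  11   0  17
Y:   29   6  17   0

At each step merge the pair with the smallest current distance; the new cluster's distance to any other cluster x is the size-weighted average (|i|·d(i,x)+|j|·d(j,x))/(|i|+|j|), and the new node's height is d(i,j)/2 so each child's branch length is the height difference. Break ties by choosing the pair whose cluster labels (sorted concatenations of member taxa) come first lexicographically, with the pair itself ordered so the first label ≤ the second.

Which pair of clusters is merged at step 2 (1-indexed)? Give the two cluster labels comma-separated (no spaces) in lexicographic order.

1. join A+U (d=6) ⇒ AU; edges |A|=3, |U|=3
  updated: d(AU,S)=19, d(AU,Y)=23
2. join S+Y (d=6) ⇒ SY; edges |S|=3, |Y|=3
  updated: d(AU,SY)=21
3. join AU+SY (d=21) ⇒ ASUY; edges |AU|=15/2, |SY|=15/2
final tree: ((A:3,U:3):15/2,(S:3,Y:3):15/2)
total length: 27

S,Y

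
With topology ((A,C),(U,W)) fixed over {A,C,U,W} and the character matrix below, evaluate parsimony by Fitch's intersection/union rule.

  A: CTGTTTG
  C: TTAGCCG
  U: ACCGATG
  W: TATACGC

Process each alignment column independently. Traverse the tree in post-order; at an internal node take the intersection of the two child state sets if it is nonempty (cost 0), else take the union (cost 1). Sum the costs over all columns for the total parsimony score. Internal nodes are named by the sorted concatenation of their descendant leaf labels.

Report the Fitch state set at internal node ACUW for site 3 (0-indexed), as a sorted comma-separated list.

[col 0] AC: children A:{C}, C:{T} ∪→ {C,T}; cost 1
[col 0] UW: children U:{A}, W:{T} ∪→ {A,T}; cost 1
[col 0] ACUW: children AC:{C,T}, UW:{A,T} ∩→ {T}; cost 0
[col 1] AC: children A:{T}, C:{T} ∩→ {T}; cost 0
[col 1] UW: children U:{C}, W:{A} ∪→ {A,C}; cost 1
[col 1] ACUW: children AC:{T}, UW:{A,C} ∪→ {A,C,T}; cost 1
[col 2] AC: children A:{G}, C:{A} ∪→ {A,G}; cost 1
[col 2] UW: children U:{C}, W:{T} ∪→ {C,T}; cost 1
[col 2] ACUW: children AC:{A,G}, UW:{C,T} ∪→ {A,C,G,T}; cost 1
[col 3] AC: children A:{T}, C:{G} ∪→ {G,T}; cost 1
[col 3] UW: children U:{G}, W:{A} ∪→ {A,G}; cost 1
[col 3] ACUW: children AC:{G,T}, UW:{A,G} ∩→ {G}; cost 0
[col 4] AC: children A:{T}, C:{C} ∪→ {C,T}; cost 1
[col 4] UW: children U:{A}, W:{C} ∪→ {A,C}; cost 1
[col 4] ACUW: children AC:{C,T}, UW:{A,C} ∩→ {C}; cost 0
[col 5] AC: children A:{T}, C:{C} ∪→ {C,T}; cost 1
[col 5] UW: children U:{T}, W:{G} ∪→ {G,T}; cost 1
[col 5] ACUW: children AC:{C,T}, UW:{G,T} ∩→ {T}; cost 0
[col 6] AC: children A:{G}, C:{G} ∩→ {G}; cost 0
[col 6] UW: children U:{G}, W:{C} ∪→ {C,G}; cost 1
[col 6] ACUW: children AC:{G}, UW:{C,G} ∩→ {G}; cost 0
per-site changes: [2, 2, 3, 2, 2, 2, 1]; total = 14

G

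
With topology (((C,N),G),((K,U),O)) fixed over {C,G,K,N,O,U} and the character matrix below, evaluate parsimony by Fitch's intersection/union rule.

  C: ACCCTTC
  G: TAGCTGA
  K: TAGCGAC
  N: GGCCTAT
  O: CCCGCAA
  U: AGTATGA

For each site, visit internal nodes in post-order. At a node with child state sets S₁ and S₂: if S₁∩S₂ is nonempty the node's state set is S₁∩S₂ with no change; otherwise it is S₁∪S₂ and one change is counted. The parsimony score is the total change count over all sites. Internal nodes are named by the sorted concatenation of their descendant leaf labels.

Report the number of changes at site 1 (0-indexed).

4

CN@0: {A} ∪ {G} = {A,G} (union, +1)
CGN@0: {A,G} ∪ {T} = {A,G,T} (union, +1)
KU@0: {T} ∪ {A} = {A,T} (union, +1)
KOU@0: {A,T} ∪ {C} = {A,C,T} (union, +1)
CGKNOU@0: {A,G,T} ∩ {A,C,T} = {A,T} (intersection, +0)
CN@1: {C} ∪ {G} = {C,G} (union, +1)
CGN@1: {C,G} ∪ {A} = {A,C,G} (union, +1)
KU@1: {A} ∪ {G} = {A,G} (union, +1)
KOU@1: {A,G} ∪ {C} = {A,C,G} (union, +1)
CGKNOU@1: {A,C,G} ∩ {A,C,G} = {A,C,G} (intersection, +0)
CN@2: {C} ∩ {C} = {C} (intersection, +0)
CGN@2: {C} ∪ {G} = {C,G} (union, +1)
KU@2: {G} ∪ {T} = {G,T} (union, +1)
KOU@2: {G,T} ∪ {C} = {C,G,T} (union, +1)
CGKNOU@2: {C,G} ∩ {C,G,T} = {C,G} (intersection, +0)
CN@3: {C} ∩ {C} = {C} (intersection, +0)
CGN@3: {C} ∩ {C} = {C} (intersection, +0)
KU@3: {C} ∪ {A} = {A,C} (union, +1)
KOU@3: {A,C} ∪ {G} = {A,C,G} (union, +1)
CGKNOU@3: {C} ∩ {A,C,G} = {C} (intersection, +0)
CN@4: {T} ∩ {T} = {T} (intersection, +0)
CGN@4: {T} ∩ {T} = {T} (intersection, +0)
KU@4: {G} ∪ {T} = {G,T} (union, +1)
KOU@4: {G,T} ∪ {C} = {C,G,T} (union, +1)
CGKNOU@4: {T} ∩ {C,G,T} = {T} (intersection, +0)
CN@5: {T} ∪ {A} = {A,T} (union, +1)
CGN@5: {A,T} ∪ {G} = {A,G,T} (union, +1)
KU@5: {A} ∪ {G} = {A,G} (union, +1)
KOU@5: {A,G} ∩ {A} = {A} (intersection, +0)
CGKNOU@5: {A,G,T} ∩ {A} = {A} (intersection, +0)
CN@6: {C} ∪ {T} = {C,T} (union, +1)
CGN@6: {C,T} ∪ {A} = {A,C,T} (union, +1)
KU@6: {C} ∪ {A} = {A,C} (union, +1)
KOU@6: {A,C} ∩ {A} = {A} (intersection, +0)
CGKNOU@6: {A,C,T} ∩ {A} = {A} (intersection, +0)
per-site changes: [4, 4, 3, 2, 2, 3, 3]; total = 21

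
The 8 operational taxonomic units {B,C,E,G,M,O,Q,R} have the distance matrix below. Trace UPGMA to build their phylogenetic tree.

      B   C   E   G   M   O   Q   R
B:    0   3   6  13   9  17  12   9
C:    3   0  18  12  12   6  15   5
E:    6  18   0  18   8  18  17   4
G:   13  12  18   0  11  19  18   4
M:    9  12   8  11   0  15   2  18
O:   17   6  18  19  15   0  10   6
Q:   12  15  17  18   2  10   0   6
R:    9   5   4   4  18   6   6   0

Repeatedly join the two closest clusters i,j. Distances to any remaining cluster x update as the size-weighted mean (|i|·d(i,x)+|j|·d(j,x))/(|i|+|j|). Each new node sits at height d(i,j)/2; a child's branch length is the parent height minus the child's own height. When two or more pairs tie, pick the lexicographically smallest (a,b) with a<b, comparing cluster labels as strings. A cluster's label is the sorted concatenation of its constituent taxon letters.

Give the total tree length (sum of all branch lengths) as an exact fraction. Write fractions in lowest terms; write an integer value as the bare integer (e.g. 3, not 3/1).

1. join M+Q (d=2) ⇒ MQ; edges |M|=1, |Q|=1
  updated: d(B,MQ)=21/2, d(C,MQ)=27/2, d(E,MQ)=25/2, d(G,MQ)=29/2, d(MQ,O)=25/2, d(MQ,R)=12
2. join B+C (d=3) ⇒ BC; edges |B|=3/2, |C|=3/2
  updated: d(BC,E)=12, d(BC,G)=25/2, d(BC,MQ)=12, d(BC,O)=23/2, d(BC,R)=7
3. join E+R (d=4) ⇒ ER; edges |E|=2, |R|=2
  updated: d(BC,ER)=19/2, d(ER,G)=11, d(ER,MQ)=49/4, d(ER,O)=12
4. join BC+ER (d=19/2) ⇒ BCER; edges |BC|=13/4, |ER|=11/4
  updated: d(BCER,G)=47/4, d(BCER,MQ)=97/8, d(BCER,O)=47/4
5. join BCER+G (d=47/4) ⇒ BCEGR; edges |BCER|=9/8, |G|=47/8
  updated: d(BCEGR,MQ)=63/5, d(BCEGR,O)=66/5
6. join MQ+O (d=25/2) ⇒ MOQ; edges |MQ|=21/4, |O|=25/4
  updated: d(BCEGR,MOQ)=64/5
7. join BCEGR+MOQ (d=64/5) ⇒ BCEGMOQR; edges |BCEGR|=21/40, |MOQ|=3/20
final tree: ((((B:3/2,C:3/2):13/4,(E:2,R:2):11/4):9/8,G:47/8):21/40,((M:1,Q:1):21/4,O:25/4):3/20)
total length: 1367/40

1367/40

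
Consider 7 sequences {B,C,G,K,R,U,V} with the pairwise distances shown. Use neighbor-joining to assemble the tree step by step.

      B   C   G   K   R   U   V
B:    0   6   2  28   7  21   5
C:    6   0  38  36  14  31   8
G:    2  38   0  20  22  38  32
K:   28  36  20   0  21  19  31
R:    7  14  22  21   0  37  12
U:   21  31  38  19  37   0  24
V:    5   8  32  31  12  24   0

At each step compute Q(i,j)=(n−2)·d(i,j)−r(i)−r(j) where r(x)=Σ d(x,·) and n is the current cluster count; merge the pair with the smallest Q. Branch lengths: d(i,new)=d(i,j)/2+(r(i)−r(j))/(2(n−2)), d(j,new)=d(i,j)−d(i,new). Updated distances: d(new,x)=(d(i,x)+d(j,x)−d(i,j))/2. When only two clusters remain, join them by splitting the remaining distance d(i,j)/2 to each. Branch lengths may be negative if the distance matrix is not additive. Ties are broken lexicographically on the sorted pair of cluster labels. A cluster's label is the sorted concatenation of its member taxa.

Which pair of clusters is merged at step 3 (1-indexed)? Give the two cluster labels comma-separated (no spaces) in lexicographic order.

1. join K+U (d=19, Q=-230) ⇒ KU; edges |K|=8, |U|=11
  updated: d(B,KU)=15, d(C,KU)=24, d(G,KU)=39/2, d(KU,R)=39/2, d(KU,V)=18
2. join B+G (d=2, Q=-281/2) ⇒ BG; edges |B|=-141/16, |G|=173/16
  updated: d(BG,C)=21, d(BG,KU)=65/4, d(BG,R)=27/2, d(BG,V)=35/2
3. join C+V (d=8, Q=-197/2) ⇒ CV; edges |C|=71/12, |V|=25/12
  updated: d(BG,CV)=61/4, d(CV,KU)=17, d(CV,R)=9
4. join BG+KU (d=65/4, Q=-261/4) ⇒ BGKU; edges |BG|=99/16, |KU|=161/16
  updated: d(BGKU,CV)=8, d(BGKU,R)=67/8
5. join BGKU+CV (d=8, Q=-203/8) ⇒ BCGKUV; edges |BGKU|=59/16, |CV|=69/16
  updated: d(BCGKUV,R)=75/16
6. join BCGKUV+R (d=75/16) ⇒ BCGKRUV; edges |BCGKUV|=75/32, |R|=75/32
final tree: ((((B:-141/16,G:173/16):99/16,(K:8,U:11):161/16):59/16,(C:71/12,V:25/12):69/16):75/32,R:75/32)
total length: 927/16

C,V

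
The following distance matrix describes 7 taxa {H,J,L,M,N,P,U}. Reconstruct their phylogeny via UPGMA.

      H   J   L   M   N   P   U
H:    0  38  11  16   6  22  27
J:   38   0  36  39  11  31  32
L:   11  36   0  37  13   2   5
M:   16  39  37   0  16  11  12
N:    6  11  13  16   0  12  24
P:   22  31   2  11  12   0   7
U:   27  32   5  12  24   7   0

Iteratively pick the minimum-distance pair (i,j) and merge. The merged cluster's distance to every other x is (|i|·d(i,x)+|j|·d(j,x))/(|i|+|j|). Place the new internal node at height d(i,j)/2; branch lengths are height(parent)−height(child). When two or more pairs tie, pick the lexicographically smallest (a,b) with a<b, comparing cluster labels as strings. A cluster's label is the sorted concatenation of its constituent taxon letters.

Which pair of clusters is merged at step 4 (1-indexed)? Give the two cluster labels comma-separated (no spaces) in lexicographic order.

HN,M

step 1: merge (L,P) at d=2; branch lengths L→1, P→1; new cluster LP
  updated: d(H,LP)=33/2, d(J,LP)=67/2, d(LP,M)=24, d(LP,N)=25/2, d(LP,U)=6
step 2: merge (H,N) at d=6; branch lengths H→3, N→3; new cluster HN
  updated: d(HN,J)=49/2, d(HN,LP)=29/2, d(HN,M)=16, d(HN,U)=51/2
step 3: merge (LP,U) at d=6; branch lengths LP→2, U→3; new cluster LPU
  updated: d(HN,LPU)=109/6, d(J,LPU)=33, d(LPU,M)=20
step 4: merge (HN,M) at d=16; branch lengths HN→5, M→8; new cluster HMN
  updated: d(HMN,J)=88/3, d(HMN,LPU)=169/9
step 5: merge (HMN,LPU) at d=169/9; branch lengths HMN→25/18, LPU→115/18; new cluster HLMNPU
  updated: d(HLMNPU,J)=187/6
step 6: merge (HLMNPU,J) at d=187/6; branch lengths HLMNPU→223/36, J→187/12; new cluster HJLMNPU
final tree: ((((H:3,N:3):5,M:8):25/18,((L:1,P:1):2,U:3):115/18):223/36,J:187/12)
total length: 500/9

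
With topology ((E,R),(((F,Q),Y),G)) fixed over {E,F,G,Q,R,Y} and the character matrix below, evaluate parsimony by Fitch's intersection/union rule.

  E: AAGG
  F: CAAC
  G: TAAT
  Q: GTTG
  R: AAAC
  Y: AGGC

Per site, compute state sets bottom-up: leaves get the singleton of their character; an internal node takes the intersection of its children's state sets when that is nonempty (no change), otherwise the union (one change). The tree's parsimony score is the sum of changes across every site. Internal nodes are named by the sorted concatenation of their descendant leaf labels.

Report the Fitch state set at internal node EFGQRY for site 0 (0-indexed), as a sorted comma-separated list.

A

[col 0] ER: children E:{A}, R:{A} ∩→ {A}; cost 0
[col 0] FQ: children F:{C}, Q:{G} ∪→ {C,G}; cost 1
[col 0] FQY: children FQ:{C,G}, Y:{A} ∪→ {A,C,G}; cost 1
[col 0] FGQY: children FQY:{A,C,G}, G:{T} ∪→ {A,C,G,T}; cost 1
[col 0] EFGQRY: children ER:{A}, FGQY:{A,C,G,T} ∩→ {A}; cost 0
[col 1] ER: children E:{A}, R:{A} ∩→ {A}; cost 0
[col 1] FQ: children F:{A}, Q:{T} ∪→ {A,T}; cost 1
[col 1] FQY: children FQ:{A,T}, Y:{G} ∪→ {A,G,T}; cost 1
[col 1] FGQY: children FQY:{A,G,T}, G:{A} ∩→ {A}; cost 0
[col 1] EFGQRY: children ER:{A}, FGQY:{A} ∩→ {A}; cost 0
[col 2] ER: children E:{G}, R:{A} ∪→ {A,G}; cost 1
[col 2] FQ: children F:{A}, Q:{T} ∪→ {A,T}; cost 1
[col 2] FQY: children FQ:{A,T}, Y:{G} ∪→ {A,G,T}; cost 1
[col 2] FGQY: children FQY:{A,G,T}, G:{A} ∩→ {A}; cost 0
[col 2] EFGQRY: children ER:{A,G}, FGQY:{A} ∩→ {A}; cost 0
[col 3] ER: children E:{G}, R:{C} ∪→ {C,G}; cost 1
[col 3] FQ: children F:{C}, Q:{G} ∪→ {C,G}; cost 1
[col 3] FQY: children FQ:{C,G}, Y:{C} ∩→ {C}; cost 0
[col 3] FGQY: children FQY:{C}, G:{T} ∪→ {C,T}; cost 1
[col 3] EFGQRY: children ER:{C,G}, FGQY:{C,T} ∩→ {C}; cost 0
per-site changes: [3, 2, 3, 3]; total = 11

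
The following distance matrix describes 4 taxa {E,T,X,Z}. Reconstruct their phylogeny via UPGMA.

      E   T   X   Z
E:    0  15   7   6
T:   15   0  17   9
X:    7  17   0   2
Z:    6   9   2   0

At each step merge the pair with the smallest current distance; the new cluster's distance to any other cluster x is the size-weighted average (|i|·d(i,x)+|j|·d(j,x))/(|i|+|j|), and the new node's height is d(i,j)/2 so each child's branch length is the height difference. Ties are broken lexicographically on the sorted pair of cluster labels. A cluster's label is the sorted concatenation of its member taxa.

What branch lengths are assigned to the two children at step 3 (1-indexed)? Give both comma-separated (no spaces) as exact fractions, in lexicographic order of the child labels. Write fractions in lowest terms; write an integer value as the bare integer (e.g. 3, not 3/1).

iteration 1: select X,Z (d=2); attach at lengths (1, 1); label the merged cluster XZ
  updated: d(E,XZ)=13/2, d(T,XZ)=13
iteration 2: select E,XZ (d=13/2); attach at lengths (13/4, 9/4); label the merged cluster EXZ
  updated: d(EXZ,T)=41/3
iteration 3: select EXZ,T (d=41/3); attach at lengths (43/12, 41/6); label the merged cluster ETXZ
final tree: ((E:13/4,(X:1,Z:1):9/4):43/12,T:41/6)
total length: 215/12

43/12,41/6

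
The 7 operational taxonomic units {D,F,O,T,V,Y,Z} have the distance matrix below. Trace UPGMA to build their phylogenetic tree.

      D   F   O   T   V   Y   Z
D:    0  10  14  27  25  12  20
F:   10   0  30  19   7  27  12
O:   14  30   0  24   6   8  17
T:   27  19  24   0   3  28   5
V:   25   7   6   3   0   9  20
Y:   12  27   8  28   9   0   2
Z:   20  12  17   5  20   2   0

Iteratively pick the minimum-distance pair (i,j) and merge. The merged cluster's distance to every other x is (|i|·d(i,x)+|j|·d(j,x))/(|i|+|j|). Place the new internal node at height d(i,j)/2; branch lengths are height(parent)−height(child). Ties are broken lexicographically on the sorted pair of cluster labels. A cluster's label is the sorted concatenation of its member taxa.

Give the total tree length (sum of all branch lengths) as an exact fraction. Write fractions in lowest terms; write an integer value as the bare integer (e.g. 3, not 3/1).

step 1: merge (Y,Z) at d=2; branch lengths Y→1, Z→1; new cluster YZ
  updated: d(D,YZ)=16, d(F,YZ)=39/2, d(O,YZ)=25/2, d(T,YZ)=33/2, d(V,YZ)=29/2
step 2: merge (T,V) at d=3; branch lengths T→3/2, V→3/2; new cluster TV
  updated: d(D,TV)=26, d(F,TV)=13, d(O,TV)=15, d(TV,YZ)=31/2
step 3: merge (D,F) at d=10; branch lengths D→5, F→5; new cluster DF
  updated: d(DF,O)=22, d(DF,TV)=39/2, d(DF,YZ)=71/4
step 4: merge (O,YZ) at d=25/2; branch lengths O→25/4, YZ→21/4; new cluster OYZ
  updated: d(DF,OYZ)=115/6, d(OYZ,TV)=46/3
step 5: merge (OYZ,TV) at d=46/3; branch lengths OYZ→17/12, TV→37/6; new cluster OTVYZ
  updated: d(DF,OTVYZ)=193/10
step 6: merge (DF,OTVYZ) at d=193/10; branch lengths DF→93/20, OTVYZ→119/60; new cluster DFOTVYZ
final tree: ((D:5,F:5):93/20,((O:25/4,(Y:1,Z:1):21/4):17/12,(T:3/2,V:3/2):37/6):119/60)
total length: 2443/60

2443/60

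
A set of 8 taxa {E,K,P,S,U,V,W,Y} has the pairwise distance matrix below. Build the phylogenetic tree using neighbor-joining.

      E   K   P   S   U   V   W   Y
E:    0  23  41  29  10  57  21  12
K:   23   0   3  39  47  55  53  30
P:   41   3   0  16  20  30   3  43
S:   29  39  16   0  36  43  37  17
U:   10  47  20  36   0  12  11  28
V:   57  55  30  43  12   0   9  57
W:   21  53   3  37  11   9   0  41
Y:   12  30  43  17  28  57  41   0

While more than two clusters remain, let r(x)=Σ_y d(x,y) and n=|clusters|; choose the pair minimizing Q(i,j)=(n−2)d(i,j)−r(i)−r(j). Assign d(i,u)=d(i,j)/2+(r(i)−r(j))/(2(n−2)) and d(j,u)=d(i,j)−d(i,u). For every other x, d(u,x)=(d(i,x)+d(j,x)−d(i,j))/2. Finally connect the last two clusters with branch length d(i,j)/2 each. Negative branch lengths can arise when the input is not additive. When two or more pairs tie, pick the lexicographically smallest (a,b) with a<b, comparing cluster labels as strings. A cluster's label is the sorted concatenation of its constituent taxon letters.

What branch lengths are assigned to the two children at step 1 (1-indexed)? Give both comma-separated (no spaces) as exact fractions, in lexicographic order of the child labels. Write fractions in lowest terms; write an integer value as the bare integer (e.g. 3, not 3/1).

28/3,-19/3

1. join K+P (d=3, Q=-388) ⇒ KP; edges |K|=28/3, |P|=-19/3
  updated: d(E,KP)=61/2, d(KP,S)=26, d(KP,U)=32, d(KP,V)=41, d(KP,W)=53/2, d(KP,Y)=35
2. join V+W (d=9, Q=-639/2) ⇒ VW; edges |V|=237/20, |W|=-57/20
  updated: d(E,VW)=69/2, d(KP,VW)=117/4, d(S,VW)=71/2, d(U,VW)=7, d(VW,Y)=89/2
3. join U+VW (d=7, Q=-943/4) ⇒ UVW; edges |U|=-39/32, |VW|=263/32
  updated: d(E,UVW)=75/4, d(KP,UVW)=217/8, d(S,UVW)=129/4, d(UVW,Y)=131/4
4. join E+Y (d=12, Q=-151) ⇒ EY; edges |E|=59/12, |Y|=85/12
  updated: d(EY,KP)=107/4, d(EY,S)=17, d(EY,UVW)=79/4
5. join EY+S (d=17, Q=-419/4) ⇒ ESY; edges |EY|=89/16, |S|=183/16
  updated: d(ESY,KP)=143/8, d(ESY,UVW)=35/2
6. join ESY+KP (d=143/8, Q=-125/2) ⇒ EKPSY; edges |ESY|=33/8, |KP|=55/4
  updated: d(EKPSY,UVW)=107/8
7. join EKPSY+UVW (d=107/8) ⇒ EKPSUVWY; edges |EKPSY|=107/16, |UVW|=107/16
final tree: ((((E:59/12,Y:85/12):89/16,S:183/16):33/8,(K:28/3,P:-19/3):55/4):107/16,(U:-39/32,(V:237/20,W:-57/20):263/32):107/16)
total length: 317/4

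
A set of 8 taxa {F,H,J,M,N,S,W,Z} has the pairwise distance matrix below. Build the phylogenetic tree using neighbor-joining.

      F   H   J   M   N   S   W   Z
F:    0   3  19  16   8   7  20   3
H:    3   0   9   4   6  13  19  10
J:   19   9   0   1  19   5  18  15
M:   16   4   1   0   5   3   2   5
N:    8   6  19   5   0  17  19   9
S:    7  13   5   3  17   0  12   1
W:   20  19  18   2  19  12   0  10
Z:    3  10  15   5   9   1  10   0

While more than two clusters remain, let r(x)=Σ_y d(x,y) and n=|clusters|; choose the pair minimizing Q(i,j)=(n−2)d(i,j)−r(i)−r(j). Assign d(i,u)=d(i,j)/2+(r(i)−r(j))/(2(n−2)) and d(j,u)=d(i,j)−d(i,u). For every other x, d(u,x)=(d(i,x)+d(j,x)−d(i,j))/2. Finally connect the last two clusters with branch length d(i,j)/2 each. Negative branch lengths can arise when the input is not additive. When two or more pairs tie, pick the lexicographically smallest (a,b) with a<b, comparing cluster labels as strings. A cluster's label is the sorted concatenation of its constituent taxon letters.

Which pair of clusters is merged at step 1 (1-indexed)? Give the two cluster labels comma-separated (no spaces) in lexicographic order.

1. join M+W (d=2, Q=-124) ⇒ MW; edges |M|=-13/3, |W|=19/3
  updated: d(F,MW)=17, d(H,MW)=21/2, d(J,MW)=17/2, d(MW,N)=11, d(MW,S)=13/2, d(MW,Z)=13/2
2. join J+S (d=5, Q=-100) ⇒ JS; edges |J|=51/10, |S|=-1/10
  updated: d(F,JS)=21/2, d(H,JS)=17/2, d(JS,MW)=5, d(JS,N)=31/2, d(JS,Z)=11/2
3. join JS+MW (d=5, Q=-75) ⇒ JMSW; edges |JS|=15/8, |MW|=25/8
  updated: d(F,JMSW)=45/4, d(H,JMSW)=7, d(JMSW,N)=43/4, d(JMSW,Z)=7/2
4. join JMSW+Z (d=7/2, Q=-95/2) ⇒ JMSWZ; edges |JMSW|=35/12, |Z|=7/12
  updated: d(F,JMSWZ)=43/8, d(H,JMSWZ)=27/4, d(JMSWZ,N)=65/8
5. join F+H (d=3, Q=-209/8) ⇒ FH; edges |F|=53/32, |H|=43/32
  updated: d(FH,JMSWZ)=73/16, d(FH,N)=11/2
6. join FH+JMSWZ (d=73/16, Q=-291/16) ⇒ FHJMSWZ; edges |FH|=31/32, |JMSWZ|=115/32
  updated: d(FHJMSWZ,N)=145/32
7. join FHJMSWZ+N (d=145/32) ⇒ FHJMNSWZ; edges |FHJMSWZ|=145/64, |N|=145/64
final tree: (((F:53/32,H:43/32):31/32,(((J:51/10,S:-1/10):15/8,(M:-13/3,W:19/3):25/8):35/12,Z:7/12):115/32):145/64,N:145/64)
total length: 883/32

M,W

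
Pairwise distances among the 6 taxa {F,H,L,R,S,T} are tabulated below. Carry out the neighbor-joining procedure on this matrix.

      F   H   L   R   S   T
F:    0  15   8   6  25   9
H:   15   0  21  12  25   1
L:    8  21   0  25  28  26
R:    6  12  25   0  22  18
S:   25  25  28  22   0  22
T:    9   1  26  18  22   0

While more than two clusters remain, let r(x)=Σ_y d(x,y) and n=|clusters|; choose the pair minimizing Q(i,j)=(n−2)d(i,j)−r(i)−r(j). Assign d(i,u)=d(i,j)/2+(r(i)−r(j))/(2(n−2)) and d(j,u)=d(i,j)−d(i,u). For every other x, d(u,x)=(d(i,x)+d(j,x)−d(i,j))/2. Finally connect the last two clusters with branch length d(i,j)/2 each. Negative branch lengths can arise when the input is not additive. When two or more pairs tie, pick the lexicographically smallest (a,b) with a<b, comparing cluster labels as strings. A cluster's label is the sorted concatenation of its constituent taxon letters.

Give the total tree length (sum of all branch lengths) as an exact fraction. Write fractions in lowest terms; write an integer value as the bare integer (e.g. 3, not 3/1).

709/16

1. join H+T (d=1, Q=-146) ⇒ HT; edges |H|=1/4, |T|=3/4
  updated: d(F,HT)=23/2, d(HT,L)=23, d(HT,R)=29/2, d(HT,S)=23
2. join F+L (d=8, Q=-221/2) ⇒ FL; edges |F|=-19/12, |L|=115/12
  updated: d(FL,HT)=53/4, d(FL,R)=23/2, d(FL,S)=45/2
3. join FL+R (d=23/2, Q=-289/4) ⇒ FLR; edges |FL|=89/16, |R|=95/16
  updated: d(FLR,HT)=65/8, d(FLR,S)=33/2
4. join FLR+HT (d=65/8, Q=-381/8) ⇒ FHLRT; edges |FLR|=13/16, |HT|=117/16
  updated: d(FHLRT,S)=251/16
5. join FHLRT+S (d=251/16) ⇒ FHLRST; edges |FHLRT|=251/32, |S|=251/32
final tree: ((((F:-19/12,L:115/12):89/16,R:95/16):13/16,(H:1/4,T:3/4):117/16):251/32,S:251/32)
total length: 709/16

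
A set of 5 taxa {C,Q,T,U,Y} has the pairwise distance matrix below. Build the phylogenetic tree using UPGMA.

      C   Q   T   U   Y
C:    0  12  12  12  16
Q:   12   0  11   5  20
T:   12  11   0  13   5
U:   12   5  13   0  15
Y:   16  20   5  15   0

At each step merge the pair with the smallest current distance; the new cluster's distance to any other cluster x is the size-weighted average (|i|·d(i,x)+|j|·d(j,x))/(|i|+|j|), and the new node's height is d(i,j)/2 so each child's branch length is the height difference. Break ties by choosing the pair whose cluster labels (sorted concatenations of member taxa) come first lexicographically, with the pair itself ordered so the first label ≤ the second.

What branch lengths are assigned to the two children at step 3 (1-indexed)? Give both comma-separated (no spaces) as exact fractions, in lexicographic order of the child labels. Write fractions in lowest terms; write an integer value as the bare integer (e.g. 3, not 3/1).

1. join Q+U (d=5) ⇒ QU; edges |Q|=5/2, |U|=5/2
  updated: d(C,QU)=12, d(QU,T)=12, d(QU,Y)=35/2
2. join T+Y (d=5) ⇒ TY; edges |T|=5/2, |Y|=5/2
  updated: d(C,TY)=14, d(QU,TY)=59/4
3. join C+QU (d=12) ⇒ CQU; edges |C|=6, |QU|=7/2
  updated: d(CQU,TY)=29/2
4. join CQU+TY (d=29/2) ⇒ CQTUY; edges |CQU|=5/4, |TY|=19/4
final tree: ((C:6,(Q:5/2,U:5/2):7/2):5/4,(T:5/2,Y:5/2):19/4)
total length: 51/2

6,7/2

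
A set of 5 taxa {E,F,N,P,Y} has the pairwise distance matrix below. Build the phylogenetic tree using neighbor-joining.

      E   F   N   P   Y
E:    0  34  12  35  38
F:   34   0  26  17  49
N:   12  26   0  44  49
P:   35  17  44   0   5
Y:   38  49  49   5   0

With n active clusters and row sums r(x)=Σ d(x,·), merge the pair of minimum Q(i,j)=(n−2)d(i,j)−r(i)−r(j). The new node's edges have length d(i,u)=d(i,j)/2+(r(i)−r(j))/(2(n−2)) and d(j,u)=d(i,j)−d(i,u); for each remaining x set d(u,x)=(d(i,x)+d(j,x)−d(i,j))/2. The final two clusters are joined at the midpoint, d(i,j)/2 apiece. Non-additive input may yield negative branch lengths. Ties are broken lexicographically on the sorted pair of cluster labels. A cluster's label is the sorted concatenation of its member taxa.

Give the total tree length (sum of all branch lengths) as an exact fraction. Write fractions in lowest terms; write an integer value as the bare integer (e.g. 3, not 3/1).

243/4

step 1: merge (P,Y) at d=5, Q=-227; branch lengths P→-25/6, Y→55/6; new cluster PY
  updated: d(E,PY)=34, d(F,PY)=61/2, d(N,PY)=44
step 2: merge (E,N) at d=12, Q=-138; branch lengths E→11/2, N→13/2; new cluster EN
  updated: d(EN,F)=24, d(EN,PY)=33
step 3: merge (EN,F) at d=24, Q=-175/2; branch lengths EN→53/4, F→43/4; new cluster EFN
  updated: d(EFN,PY)=79/4
step 4: merge (EFN,PY) at d=79/4; branch lengths EFN→79/8, PY→79/8; new cluster EFNPY
final tree: (((E:11/2,N:13/2):53/4,F:43/4):79/8,(P:-25/6,Y:55/6):79/8)
total length: 243/4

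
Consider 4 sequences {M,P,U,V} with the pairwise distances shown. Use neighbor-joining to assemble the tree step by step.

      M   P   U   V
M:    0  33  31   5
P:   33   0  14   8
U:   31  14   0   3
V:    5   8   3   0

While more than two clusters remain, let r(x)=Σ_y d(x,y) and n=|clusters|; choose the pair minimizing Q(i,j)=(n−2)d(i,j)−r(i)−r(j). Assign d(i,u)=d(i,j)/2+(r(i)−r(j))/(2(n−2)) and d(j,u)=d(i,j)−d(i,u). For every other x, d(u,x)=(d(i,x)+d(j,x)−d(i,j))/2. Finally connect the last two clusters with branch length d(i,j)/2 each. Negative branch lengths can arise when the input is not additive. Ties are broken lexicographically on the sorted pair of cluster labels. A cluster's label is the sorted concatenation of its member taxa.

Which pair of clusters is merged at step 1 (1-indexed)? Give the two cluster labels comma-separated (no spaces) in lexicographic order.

1. join M+V (d=5, Q=-75) ⇒ MV; edges |M|=63/4, |V|=-43/4
  updated: d(MV,P)=18, d(MV,U)=29/2
2. join MV+P (d=18, Q=-93/2) ⇒ MPV; edges |MV|=37/4, |P|=35/4
  updated: d(MPV,U)=21/4
3. join MPV+U (d=21/4) ⇒ MPUV; edges |MPV|=21/8, |U|=21/8
final tree: (((M:63/4,V:-43/4):37/4,P:35/4):21/8,U:21/8)
total length: 113/4

M,V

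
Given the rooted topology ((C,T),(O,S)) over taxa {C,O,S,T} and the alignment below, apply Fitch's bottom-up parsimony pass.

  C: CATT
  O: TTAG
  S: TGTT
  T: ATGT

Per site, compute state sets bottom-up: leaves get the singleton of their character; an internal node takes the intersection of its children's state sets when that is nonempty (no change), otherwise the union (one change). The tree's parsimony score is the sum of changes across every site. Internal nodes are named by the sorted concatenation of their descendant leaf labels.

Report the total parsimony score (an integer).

7

site 0, node CT: C={C} ∪ T={A} → {A,C} (+1)
site 0, node OS: O={T} ∩ S={T} → {T} (+0)
site 0, node COST: CT={A,C} ∪ OS={T} → {A,C,T} (+1)
site 1, node CT: C={A} ∪ T={T} → {A,T} (+1)
site 1, node OS: O={T} ∪ S={G} → {G,T} (+1)
site 1, node COST: CT={A,T} ∩ OS={G,T} → {T} (+0)
site 2, node CT: C={T} ∪ T={G} → {G,T} (+1)
site 2, node OS: O={A} ∪ S={T} → {A,T} (+1)
site 2, node COST: CT={G,T} ∩ OS={A,T} → {T} (+0)
site 3, node CT: C={T} ∩ T={T} → {T} (+0)
site 3, node OS: O={G} ∪ S={T} → {G,T} (+1)
site 3, node COST: CT={T} ∩ OS={G,T} → {T} (+0)
per-site changes: [2, 2, 2, 1]; total = 7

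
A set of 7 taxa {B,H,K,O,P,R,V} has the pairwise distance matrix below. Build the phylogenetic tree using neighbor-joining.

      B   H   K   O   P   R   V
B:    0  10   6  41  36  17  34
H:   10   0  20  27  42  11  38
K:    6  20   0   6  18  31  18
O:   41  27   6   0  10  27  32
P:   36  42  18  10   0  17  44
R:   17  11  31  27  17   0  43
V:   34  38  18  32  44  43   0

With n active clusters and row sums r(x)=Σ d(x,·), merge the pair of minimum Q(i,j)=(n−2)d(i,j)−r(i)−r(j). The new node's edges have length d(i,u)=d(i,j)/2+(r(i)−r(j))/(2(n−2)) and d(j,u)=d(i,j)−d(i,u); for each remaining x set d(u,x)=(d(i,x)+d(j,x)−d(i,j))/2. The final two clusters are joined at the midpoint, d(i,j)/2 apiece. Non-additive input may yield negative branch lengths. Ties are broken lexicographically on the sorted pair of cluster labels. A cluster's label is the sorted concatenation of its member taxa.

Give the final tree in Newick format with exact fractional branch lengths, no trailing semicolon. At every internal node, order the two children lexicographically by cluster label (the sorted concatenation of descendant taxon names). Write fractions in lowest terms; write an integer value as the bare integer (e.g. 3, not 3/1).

step 1: merge (O,P) at d=10, Q=-260; branch lengths O→13/5, P→37/5; new cluster OP
  updated: d(B,OP)=67/2, d(H,OP)=59/2, d(K,OP)=7, d(OP,R)=17, d(OP,V)=33
step 2: merge (H,R) at d=11, Q=-367/2; branch lengths H→67/16, R→109/16; new cluster HR
  updated: d(B,HR)=8, d(HR,K)=20, d(HR,OP)=71/4, d(HR,V)=35
step 3: merge (B,HR) at d=8, Q=-553/4; branch lengths B→33/8, HR→31/8; new cluster BHR
  updated: d(BHR,K)=9, d(BHR,OP)=173/8, d(BHR,V)=61/2
step 4: merge (BHR,V) at d=61/2, Q=-653/8; branch lengths BHR→325/32, V→651/32; new cluster BHRV
  updated: d(BHRV,K)=-7/4, d(BHRV,OP)=193/16
step 5: merge (BHRV,K) at d=-7/4, Q=-277/16; branch lengths BHRV→53/32, K→-109/32; new cluster BHKRV
  updated: d(BHKRV,OP)=333/32
step 6: merge (BHKRV,OP) at d=333/32; branch lengths BHKRV→333/64, OP→333/64; new cluster BHKOPRV
final tree: ((((B:33/8,(H:67/16,R:109/16):31/8):325/32,V:651/32):53/32,K:-109/32):333/64,(O:13/5,P:37/5):333/64)
total length: 2181/32

((((B:33/8,(H:67/16,R:109/16):31/8):325/32,V:651/32):53/32,K:-109/32):333/64,(O:13/5,P:37/5):333/64)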